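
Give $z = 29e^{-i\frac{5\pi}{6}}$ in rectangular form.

a = r cos θ = 29 * -sqrt(3)/2 = -29*sqrt(3)/2
b = r sin θ = 29 * -1/2 = -29/2
z = -29*sqrt(3)/2 - (29/2)i


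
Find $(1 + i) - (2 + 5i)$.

(1 - 2) + (1 - 5)i = -1 - 4i


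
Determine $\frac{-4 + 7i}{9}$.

Divisor is real, so divide each part by 9:
= -4/9 + (7/9)i


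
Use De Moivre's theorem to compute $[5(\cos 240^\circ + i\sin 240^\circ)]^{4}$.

By De Moivre: z^n = r^n(cos(nθ) + i sin(nθ))
= 5^4(cos(4*240°) + i sin(4*240°))
= 625(cos 240° + i sin 240°)
= -625/2 - (625*sqrt(3)/2)i


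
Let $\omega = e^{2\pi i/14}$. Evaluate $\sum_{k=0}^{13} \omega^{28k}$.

Since 14 divides 28, ω^28 = (ω^14)^2 = 1^2 = 1, so every term is 1.
Sum = 14 · 1 = 14


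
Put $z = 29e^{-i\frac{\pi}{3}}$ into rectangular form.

a = r cos θ = 29 * 1/2 = 29/2
b = r sin θ = 29 * -sqrt(3)/2 = -29*sqrt(3)/2
z = 29/2 - (29*sqrt(3)/2)i


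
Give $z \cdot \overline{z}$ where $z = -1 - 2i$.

z * conjugate(z) = |z|^2 = a^2 + b^2
= (-1)^2 + (-2)^2 = 5


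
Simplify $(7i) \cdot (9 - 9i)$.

(a1*a2 - b1*b2) + (a1*b2 + b1*a2)i
= (0 - (-63)) + (0 + 63)i
= 63 + 63i


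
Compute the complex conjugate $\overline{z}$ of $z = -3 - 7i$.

If z = a + bi, then conjugate(z) = a - bi
conjugate(-3 - 7i) = -3 + 7i


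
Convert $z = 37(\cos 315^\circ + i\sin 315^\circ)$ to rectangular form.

a = r cos θ = 37 * sqrt(2)/2 = 37*sqrt(2)/2
b = r sin θ = 37 * -sqrt(2)/2 = -37*sqrt(2)/2
z = 37*sqrt(2)/2 - (37*sqrt(2)/2)i


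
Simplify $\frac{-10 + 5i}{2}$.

Divisor is real, so divide each part by 2:
= -5 + (5/2)i


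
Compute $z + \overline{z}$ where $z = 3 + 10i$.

z + conjugate(z) = (a + bi) + (a - bi) = 2a
= 2 * 3 = 6


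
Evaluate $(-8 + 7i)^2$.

(a + bi)^2 = a^2 - b^2 + 2abi
= (-8)^2 - 7^2 + 2*(-8)*7i
= 15 - 112i


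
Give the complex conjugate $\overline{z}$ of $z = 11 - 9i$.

If z = a + bi, then conjugate(z) = a - bi
conjugate(11 - 9i) = 11 + 9i


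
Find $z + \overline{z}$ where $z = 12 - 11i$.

z + conjugate(z) = (a + bi) + (a - bi) = 2a
= 2 * 12 = 24


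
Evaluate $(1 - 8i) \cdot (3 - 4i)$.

(a1*a2 - b1*b2) + (a1*b2 + b1*a2)i
= (3 - 32) + (-4 + (-24))i
= -29 - 28i


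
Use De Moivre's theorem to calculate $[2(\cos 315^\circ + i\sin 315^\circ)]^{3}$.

By De Moivre: z^n = r^n(cos(nθ) + i sin(nθ))
= 2^3(cos(3*315°) + i sin(3*315°))
= 8(cos 225° + i sin 225°)
= -4*sqrt(2) - 4*sqrt(2)i


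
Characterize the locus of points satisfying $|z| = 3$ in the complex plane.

|z| = 3 means sqrt(x^2 + y^2) = 3
This is a circle of radius 3 centered at the origin


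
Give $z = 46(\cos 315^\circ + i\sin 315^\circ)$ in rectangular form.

a = r cos θ = 46 * sqrt(2)/2 = 23*sqrt(2)
b = r sin θ = 46 * -sqrt(2)/2 = -23*sqrt(2)
z = 23*sqrt(2) - 23*sqrt(2)i


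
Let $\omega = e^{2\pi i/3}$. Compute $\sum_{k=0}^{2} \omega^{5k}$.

Let ζ = ω^5 = e^(2πi·5/3). Since 3 ∤ 5, ζ ≠ 1.
Sum = Σ_{k=0}^{2} ζ^k = (ζ^3 - 1)/(ζ - 1) = (ω^{5·3} - 1)/(ζ - 1) = (1 - 1)/(ζ - 1) = 0


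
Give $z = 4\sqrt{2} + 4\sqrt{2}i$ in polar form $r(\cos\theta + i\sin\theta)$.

r = |z| = sqrt(a^2 + b^2) = sqrt((4*sqrt(2))^2 + (4*sqrt(2))^2) = sqrt(32 + 32) = sqrt(64) = 8
θ = arctan(b/a) = arctan(5.6569/5.6569) (quadrant-adjusted) = 45°
z = 8(cos 45° + i sin 45°)


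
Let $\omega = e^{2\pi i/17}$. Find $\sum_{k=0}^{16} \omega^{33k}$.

Let ζ = ω^33 = e^(2πi·33/17). Since 17 ∤ 33, ζ ≠ 1.
Sum = Σ_{k=0}^{16} ζ^k = (ζ^17 - 1)/(ζ - 1) = (ω^{33·17} - 1)/(ζ - 1) = (1 - 1)/(ζ - 1) = 0


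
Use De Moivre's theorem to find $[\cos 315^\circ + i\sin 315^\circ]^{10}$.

By De Moivre: z^n = r^n(cos(nθ) + i sin(nθ))
= 1^10(cos(10*315°) + i sin(10*315°))
= 1(cos 270° + i sin 270°)
= -i


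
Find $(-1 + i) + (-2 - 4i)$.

(-1 + (-2)) + (1 + (-4))i = -3 - 3i


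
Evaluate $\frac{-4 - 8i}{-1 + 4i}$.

Multiply numerator and denominator by conjugate (-1 - 4i):
= (-4 - 8i)(-1 - 4i) / ((-1)^2 + 4^2)
= (-28 + 24i) / 17
= -28/17 + (24/17)i


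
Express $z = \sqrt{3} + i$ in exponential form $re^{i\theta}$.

r = |z| = sqrt((sqrt(3))^2 + (1)^2) = sqrt(3 + 1) = sqrt(4) = 2
θ = arctan(b/a) = arctan(1/1.7321) (quadrant-adjusted) = 30° = π/6
z = 2e^(i*π/6)


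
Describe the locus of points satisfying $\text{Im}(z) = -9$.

Im(z) = y where z = x + yi; the equation y = -9 is satisfied by all points with that y-coordinate
Locus: Horizontal line y = -9


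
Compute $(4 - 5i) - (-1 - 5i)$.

(4 - (-1)) + (-5 - (-5))i = 5


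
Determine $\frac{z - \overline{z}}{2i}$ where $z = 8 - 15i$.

z - conjugate(z) = 2bi
(z - conjugate(z))/(2i) = 2bi/(2i) = b = -15


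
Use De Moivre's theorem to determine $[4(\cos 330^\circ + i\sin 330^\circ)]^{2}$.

By De Moivre: z^n = r^n(cos(nθ) + i sin(nθ))
= 4^2(cos(2*330°) + i sin(2*330°))
= 16(cos 300° + i sin 300°)
= 8 - 8*sqrt(3)i


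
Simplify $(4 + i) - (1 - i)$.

(4 - 1) + (1 - (-1))i = 3 + 2i


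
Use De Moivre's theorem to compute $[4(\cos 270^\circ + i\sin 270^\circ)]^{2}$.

By De Moivre: z^n = r^n(cos(nθ) + i sin(nθ))
= 4^2(cos(2*270°) + i sin(2*270°))
= 16(cos 180° + i sin 180°)
= -16


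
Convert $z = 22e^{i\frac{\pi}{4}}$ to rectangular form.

a = r cos θ = 22 * sqrt(2)/2 = 11*sqrt(2)
b = r sin θ = 22 * sqrt(2)/2 = 11*sqrt(2)
z = 11*sqrt(2) + 11*sqrt(2)i


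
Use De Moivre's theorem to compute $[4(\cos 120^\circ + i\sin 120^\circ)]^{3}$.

By De Moivre: z^n = r^n(cos(nθ) + i sin(nθ))
= 4^3(cos(3*120°) + i sin(3*120°))
= 64(cos 0° + i sin 0°)
= 64


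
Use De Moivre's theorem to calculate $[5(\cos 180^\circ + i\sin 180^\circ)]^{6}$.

By De Moivre: z^n = r^n(cos(nθ) + i sin(nθ))
= 5^6(cos(6*180°) + i sin(6*180°))
= 15625(cos 0° + i sin 0°)
= 15625


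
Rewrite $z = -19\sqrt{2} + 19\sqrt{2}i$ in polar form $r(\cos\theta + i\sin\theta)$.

r = |z| = sqrt(a^2 + b^2) = sqrt((-19*sqrt(2))^2 + (19*sqrt(2))^2) = sqrt(722 + 722) = sqrt(1444) = 38
θ = arctan(b/a) = arctan(26.8701/-26.8701) (quadrant-adjusted) = 135°
z = 38(cos 135° + i sin 135°)


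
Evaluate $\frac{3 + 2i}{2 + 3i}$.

Multiply numerator and denominator by conjugate (2 - 3i):
= (3 + 2i)(2 - 3i) / (2^2 + 3^2)
= (12 - 5i) / 13
= 12/13 - (5/13)i


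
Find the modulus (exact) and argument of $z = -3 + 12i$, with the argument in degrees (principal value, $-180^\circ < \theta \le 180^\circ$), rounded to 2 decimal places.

|z| = sqrt((-3)^2 + 12^2) = sqrt(153)
arg(z) = arctan(b/a) = arctan(12/-3) (quadrant-adjusted) = 104.04°


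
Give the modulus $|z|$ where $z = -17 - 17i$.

|z| = sqrt(a^2 + b^2) = sqrt((-17)^2 + (-17)^2) = sqrt(578) = sqrt(578)


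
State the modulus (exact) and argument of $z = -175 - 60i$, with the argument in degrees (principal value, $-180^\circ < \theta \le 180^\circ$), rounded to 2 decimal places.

|z| = sqrt((-175)^2 + (-60)^2) = 185
arg(z) = arctan(b/a) = arctan(-60/-175) (quadrant-adjusted) = -161.08°


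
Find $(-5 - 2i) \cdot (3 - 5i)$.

(a1*a2 - b1*b2) + (a1*b2 + b1*a2)i
= (-15 - 10) + (25 + (-6))i
= -25 + 19i


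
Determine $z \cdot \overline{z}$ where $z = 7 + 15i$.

z * conjugate(z) = |z|^2 = a^2 + b^2
= 7^2 + 15^2 = 274


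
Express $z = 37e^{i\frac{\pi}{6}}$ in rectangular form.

a = r cos θ = 37 * sqrt(3)/2 = 37*sqrt(3)/2
b = r sin θ = 37 * 1/2 = 37/2
z = 37*sqrt(3)/2 + (37/2)i


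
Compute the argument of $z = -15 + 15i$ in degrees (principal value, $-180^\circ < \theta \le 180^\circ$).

θ = arctan(b/a) = arctan(15/-15) (quadrant-adjusted) = 135°


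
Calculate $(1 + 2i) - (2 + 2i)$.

(1 - 2) + (2 - 2)i = -1


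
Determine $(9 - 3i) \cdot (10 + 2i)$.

(a1*a2 - b1*b2) + (a1*b2 + b1*a2)i
= (90 - (-6)) + (18 + (-30))i
= 96 - 12i


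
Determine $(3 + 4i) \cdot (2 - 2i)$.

(a1*a2 - b1*b2) + (a1*b2 + b1*a2)i
= (6 - (-8)) + (-6 + 8)i
= 14 + 2i


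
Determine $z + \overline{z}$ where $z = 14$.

z + conjugate(z) = (a + bi) + (a - bi) = 2a
= 2 * 14 = 28


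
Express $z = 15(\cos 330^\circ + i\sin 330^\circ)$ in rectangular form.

a = r cos θ = 15 * sqrt(3)/2 = 15*sqrt(3)/2
b = r sin θ = 15 * -1/2 = -15/2
z = 15*sqrt(3)/2 - (15/2)i


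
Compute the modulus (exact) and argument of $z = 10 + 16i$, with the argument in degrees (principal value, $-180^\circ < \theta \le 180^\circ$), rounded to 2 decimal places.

|z| = sqrt(10^2 + 16^2) = sqrt(356)
arg(z) = arctan(b/a) = arctan(16/10) (quadrant-adjusted) = 57.99°


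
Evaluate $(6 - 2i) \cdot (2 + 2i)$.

(a1*a2 - b1*b2) + (a1*b2 + b1*a2)i
= (12 - (-4)) + (12 + (-4))i
= 16 + 8i


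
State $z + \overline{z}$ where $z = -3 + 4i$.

z + conjugate(z) = (a + bi) + (a - bi) = 2a
= 2 * (-3) = -6


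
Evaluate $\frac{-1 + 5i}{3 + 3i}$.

Multiply numerator and denominator by conjugate (3 - 3i):
= (-1 + 5i)(3 - 3i) / (3^2 + 3^2)
= (12 + 18i) / 18
Divide through by 6: (2 + 3i) / 3
= 2/3 + i


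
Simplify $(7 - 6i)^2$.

(a + bi)^2 = a^2 - b^2 + 2abi
= 7^2 - (-6)^2 + 2*7*(-6)i
= 13 - 84i


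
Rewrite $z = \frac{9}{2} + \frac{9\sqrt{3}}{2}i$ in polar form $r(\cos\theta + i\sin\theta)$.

r = |z| = sqrt(a^2 + b^2) = sqrt((9/2)^2 + (9*sqrt(3)/2)^2) = sqrt(81/4 + 243/4) = sqrt(81) = 9
θ = arctan(b/a) = arctan(7.7942/4.5) (quadrant-adjusted) = 60°
z = 9(cos 60° + i sin 60°)


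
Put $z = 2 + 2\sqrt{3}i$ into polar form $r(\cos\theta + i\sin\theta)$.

r = |z| = sqrt(a^2 + b^2) = sqrt((2)^2 + (2*sqrt(3))^2) = sqrt(4 + 12) = sqrt(16) = 4
θ = arctan(b/a) = arctan(3.4641/2) (quadrant-adjusted) = 60°
z = 4(cos 60° + i sin 60°)


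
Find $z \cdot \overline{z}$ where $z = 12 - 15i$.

z * conjugate(z) = |z|^2 = a^2 + b^2
= 12^2 + (-15)^2 = 369


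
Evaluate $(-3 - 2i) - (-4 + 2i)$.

(-3 - (-4)) + (-2 - 2)i = 1 - 4i


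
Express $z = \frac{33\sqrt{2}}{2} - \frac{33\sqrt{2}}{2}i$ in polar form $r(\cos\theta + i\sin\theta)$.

r = |z| = sqrt(a^2 + b^2) = sqrt((33*sqrt(2)/2)^2 + (-33*sqrt(2)/2)^2) = sqrt(1089/2 + 1089/2) = sqrt(1089) = 33
θ = arctan(b/a) = arctan(-23.3345/23.3345) (quadrant-adjusted) = 315°
z = 33(cos 315° + i sin 315°)


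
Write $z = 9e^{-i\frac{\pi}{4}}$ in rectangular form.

a = r cos θ = 9 * sqrt(2)/2 = 9*sqrt(2)/2
b = r sin θ = 9 * -sqrt(2)/2 = -9*sqrt(2)/2
z = 9*sqrt(2)/2 - (9*sqrt(2)/2)i


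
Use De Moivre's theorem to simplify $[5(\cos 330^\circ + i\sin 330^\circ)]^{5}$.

By De Moivre: z^n = r^n(cos(nθ) + i sin(nθ))
= 5^5(cos(5*330°) + i sin(5*330°))
= 3125(cos 210° + i sin 210°)
= -3125*sqrt(3)/2 - (3125/2)i


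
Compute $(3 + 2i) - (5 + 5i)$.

(3 - 5) + (2 - 5)i = -2 - 3i


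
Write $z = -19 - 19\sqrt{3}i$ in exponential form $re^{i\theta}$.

r = |z| = sqrt((-19)^2 + (-19*sqrt(3))^2) = sqrt(361 + 1083) = sqrt(1444) = 38
θ = arctan(b/a) = arctan(-32.909/-19) (quadrant-adjusted) = -120° = -2π/3
z = 38e^(-i*2π/3)


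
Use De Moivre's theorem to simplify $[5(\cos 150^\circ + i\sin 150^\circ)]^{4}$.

By De Moivre: z^n = r^n(cos(nθ) + i sin(nθ))
= 5^4(cos(4*150°) + i sin(4*150°))
= 625(cos 240° + i sin 240°)
= -625/2 - (625*sqrt(3)/2)i


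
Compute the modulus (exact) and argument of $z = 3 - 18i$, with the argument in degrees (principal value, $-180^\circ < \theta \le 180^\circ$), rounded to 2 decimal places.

|z| = sqrt(3^2 + (-18)^2) = sqrt(333)
arg(z) = arctan(b/a) = arctan(-18/3) (quadrant-adjusted) = -80.54°


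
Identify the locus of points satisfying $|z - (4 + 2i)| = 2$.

|z - z0| = r describes a circle centered at z0 with radius r
Here z0 = 4 + 2i and r = 2
Locus: Circle centered at (4, 2) with radius 2


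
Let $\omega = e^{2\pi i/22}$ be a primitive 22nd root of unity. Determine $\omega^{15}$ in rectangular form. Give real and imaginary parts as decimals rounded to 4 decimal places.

ω^15 = e^(2πi·15/22) = e^(i·15π/11)
= cos(15π/11) + i sin(15π/11)
= -0.4154 - 0.9096i


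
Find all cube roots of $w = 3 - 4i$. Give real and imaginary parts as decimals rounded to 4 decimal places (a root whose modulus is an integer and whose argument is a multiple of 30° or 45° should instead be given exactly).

|w| = 5, arg(w) ≈ 306.869898°
Root modulus = 5^(1/3) ≈ 1.709976
Root arguments: θ_k = (arg(w) + 360°k)/3 for k = 0, 1, ..., 2
Compute each root as (root modulus)(cos θ_k + i sin θ_k) using full-precision intermediates, then round to 4 decimal places.
Roots: -0.3640 + 1.6708i, -1.2650 - 1.1506i, 1.6289 - 0.5202i


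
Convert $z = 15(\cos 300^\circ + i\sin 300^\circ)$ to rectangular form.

a = r cos θ = 15 * 1/2 = 15/2
b = r sin θ = 15 * -sqrt(3)/2 = -15*sqrt(3)/2
z = 15/2 - (15*sqrt(3)/2)i


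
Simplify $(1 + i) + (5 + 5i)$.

(1 + 5) + (1 + 5)i = 6 + 6i


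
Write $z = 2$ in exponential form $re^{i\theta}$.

r = |z| = sqrt((2)^2 + (0)^2) = sqrt(4 + 0) = sqrt(4) = 2
b = 0 and a > 0, so z lies on the positive real axis: θ = 0
z = 2e^(i*0) = 2


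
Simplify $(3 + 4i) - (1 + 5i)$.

(3 - 1) + (4 - 5)i = 2 - i


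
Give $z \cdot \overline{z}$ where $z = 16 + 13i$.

z * conjugate(z) = |z|^2 = a^2 + b^2
= 16^2 + 13^2 = 425


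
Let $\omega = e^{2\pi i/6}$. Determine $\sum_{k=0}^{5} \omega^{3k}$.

Let ζ = ω^3 = e^(2πi·3/6). Since 6 ∤ 3, ζ ≠ 1.
Sum = Σ_{k=0}^{5} ζ^k = (ζ^6 - 1)/(ζ - 1) = (ω^{3·6} - 1)/(ζ - 1) = (1 - 1)/(ζ - 1) = 0


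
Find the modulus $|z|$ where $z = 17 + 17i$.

|z| = sqrt(a^2 + b^2) = sqrt(17^2 + 17^2) = sqrt(578) = sqrt(578)


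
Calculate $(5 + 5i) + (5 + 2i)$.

(5 + 5) + (5 + 2)i = 10 + 7i


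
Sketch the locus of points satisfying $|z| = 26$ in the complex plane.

|z| = 26 means sqrt(x^2 + y^2) = 26
This is a circle of radius 26 centered at the origin


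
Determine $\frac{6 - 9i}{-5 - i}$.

Multiply numerator and denominator by conjugate (-5 + i):
= (6 - 9i)(-5 + i) / ((-5)^2 + (-1)^2)
= (-21 + 51i) / 26
= -21/26 + (51/26)i


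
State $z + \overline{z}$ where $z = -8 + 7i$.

z + conjugate(z) = (a + bi) + (a - bi) = 2a
= 2 * (-8) = -16


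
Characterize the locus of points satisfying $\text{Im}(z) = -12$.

Im(z) = y where z = x + yi; the equation y = -12 is satisfied by all points with that y-coordinate
Locus: Horizontal line y = -12


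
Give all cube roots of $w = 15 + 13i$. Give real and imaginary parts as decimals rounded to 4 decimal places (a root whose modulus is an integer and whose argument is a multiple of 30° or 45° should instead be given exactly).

|w| = sqrt(394) ≈ 19.849433, arg(w) ≈ 40.914383°
Root modulus = sqrt(394)^(1/3) ≈ 2.707589
Root arguments: θ_k = (arg(w) + 360°k)/3 for k = 0, 1, ..., 2
Compute each root as (root modulus)(cos θ_k + i sin θ_k) using full-precision intermediates, then round to 4 decimal places.
Roots: 2.6312 + 0.6384i, -1.8685 + 1.9595i, -0.7627 - 2.5979i


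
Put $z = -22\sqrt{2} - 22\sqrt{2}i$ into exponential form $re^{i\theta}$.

r = |z| = sqrt((-22*sqrt(2))^2 + (-22*sqrt(2))^2) = sqrt(968 + 968) = sqrt(1936) = 44
θ = arctan(b/a) = arctan(-31.1127/-31.1127) (quadrant-adjusted) = -135° = -3π/4
z = 44e^(-i*3π/4)


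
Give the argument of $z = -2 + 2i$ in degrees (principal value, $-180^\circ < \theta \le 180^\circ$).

θ = arctan(b/a) = arctan(2/-2) (quadrant-adjusted) = 135°


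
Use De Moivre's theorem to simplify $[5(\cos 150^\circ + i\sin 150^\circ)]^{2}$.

By De Moivre: z^n = r^n(cos(nθ) + i sin(nθ))
= 5^2(cos(2*150°) + i sin(2*150°))
= 25(cos 300° + i sin 300°)
= 25/2 - (25*sqrt(3)/2)i


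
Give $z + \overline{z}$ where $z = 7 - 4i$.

z + conjugate(z) = (a + bi) + (a - bi) = 2a
= 2 * 7 = 14


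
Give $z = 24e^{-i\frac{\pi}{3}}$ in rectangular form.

a = r cos θ = 24 * 1/2 = 12
b = r sin θ = 24 * -sqrt(3)/2 = -12*sqrt(3)
z = 12 - 12*sqrt(3)i


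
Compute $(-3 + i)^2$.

(a + bi)^2 = a^2 - b^2 + 2abi
= (-3)^2 - 1^2 + 2*(-3)*1i
= 8 - 6i


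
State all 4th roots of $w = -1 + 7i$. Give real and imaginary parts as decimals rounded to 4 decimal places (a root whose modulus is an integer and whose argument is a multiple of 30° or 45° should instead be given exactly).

|w| = sqrt(50) ≈ 7.071068, arg(w) ≈ 98.130102°
Root modulus = sqrt(50)^(1/4) ≈ 1.630689
Root arguments: θ_k = (arg(w) + 360°k)/4 for k = 0, 1, ..., 3
Compute each root as (root modulus)(cos θ_k + i sin θ_k) using full-precision intermediates, then round to 4 decimal places.
Roots: 1.4835 + 0.6771i, -0.6771 + 1.4835i, -1.4835 - 0.6771i, 0.6771 - 1.4835i


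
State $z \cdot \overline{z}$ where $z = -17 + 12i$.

z * conjugate(z) = |z|^2 = a^2 + b^2
= (-17)^2 + 12^2 = 433


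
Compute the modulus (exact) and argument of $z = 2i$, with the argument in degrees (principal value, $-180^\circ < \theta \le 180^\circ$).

|z| = sqrt(0^2 + 2^2) = 2
a = 0 and b > 0, so z lies on the positive imaginary axis: arg(z) = 90°


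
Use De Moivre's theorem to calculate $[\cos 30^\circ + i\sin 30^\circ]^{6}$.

By De Moivre: z^n = r^n(cos(nθ) + i sin(nθ))
= 1^6(cos(6*30°) + i sin(6*30°))
= 1(cos 180° + i sin 180°)
= -1


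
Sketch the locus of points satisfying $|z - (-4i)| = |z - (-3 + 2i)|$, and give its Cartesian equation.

|z - z1| = |z - z2| means z is equidistant from z1 and z2,
i.e. the perpendicular bisector of the segment from (0, -4) to (-3, 2) (midpoint (-3/2, -1)).
With z = x + yi, square both sides:
(x - 0)^2 + (y - (-4))^2 = (x - (-3))^2 + (y - 2)^2
The x^2 and y^2 terms cancel: -6x + 12y = 13 - 16 = -3
Simplify: 2x - 4y = 1
Locus: Perpendicular bisector of the segment from (0, -4) to (-3, 2): the line 2x - 4y = 1


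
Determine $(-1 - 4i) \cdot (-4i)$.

(a1*a2 - b1*b2) + (a1*b2 + b1*a2)i
= (0 - 16) + (4 + 0)i
= -16 + 4i


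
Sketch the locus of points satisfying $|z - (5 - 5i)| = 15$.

|z - z0| = r describes a circle centered at z0 with radius r
Here z0 = 5 - 5i and r = 15
Locus: Circle centered at (5, -5) with radius 15


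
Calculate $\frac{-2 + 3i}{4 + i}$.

Multiply numerator and denominator by conjugate (4 - i):
= (-2 + 3i)(4 - i) / (4^2 + 1^2)
= (-5 + 14i) / 17
= -5/17 + (14/17)i


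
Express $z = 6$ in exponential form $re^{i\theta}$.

r = |z| = sqrt((6)^2 + (0)^2) = sqrt(36 + 0) = sqrt(36) = 6
b = 0 and a > 0, so z lies on the positive real axis: θ = 0
z = 6e^(i*0) = 6


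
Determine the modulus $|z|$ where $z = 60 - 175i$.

|z| = sqrt(a^2 + b^2) = sqrt(60^2 + (-175)^2) = sqrt(34225) = 185


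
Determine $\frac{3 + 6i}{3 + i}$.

Multiply numerator and denominator by conjugate (3 - i):
= (3 + 6i)(3 - i) / (3^2 + 1^2)
= (15 + 15i) / 10
Divide through by 5: (3 + 3i) / 2
= 3/2 + (3/2)i


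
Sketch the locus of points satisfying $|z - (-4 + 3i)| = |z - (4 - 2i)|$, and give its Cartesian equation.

|z - z1| = |z - z2| means z is equidistant from z1 and z2,
i.e. the perpendicular bisector of the segment from (-4, 3) to (4, -2) (midpoint (0, 1/2)).
With z = x + yi, square both sides:
(x - (-4))^2 + (y - 3)^2 = (x - 4)^2 + (y - (-2))^2
The x^2 and y^2 terms cancel: 16x + (-10)y = 20 - 25 = -5
Simplify: 16x - 10y = -5
Locus: Perpendicular bisector of the segment from (-4, 3) to (4, -2): the line 16x - 10y = -5


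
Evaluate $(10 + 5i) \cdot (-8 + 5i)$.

(a1*a2 - b1*b2) + (a1*b2 + b1*a2)i
= (-80 - 25) + (50 + (-40))i
= -105 + 10i


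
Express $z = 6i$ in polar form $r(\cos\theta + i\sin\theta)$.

r = |z| = sqrt(a^2 + b^2) = sqrt((0)^2 + (6)^2) = sqrt(0 + 36) = sqrt(36) = 6
a = 0 and b > 0, so z lies on the positive imaginary axis: θ = 90°
z = 6(cos 90° + i sin 90°)


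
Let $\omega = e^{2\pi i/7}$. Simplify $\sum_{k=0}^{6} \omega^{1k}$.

Let ζ = ω^1 = e^(2πi·1/7). Since 7 ∤ 1, ζ ≠ 1.
Sum = Σ_{k=0}^{6} ζ^k = (ζ^7 - 1)/(ζ - 1) = (ω^{1·7} - 1)/(ζ - 1) = (1 - 1)/(ζ - 1) = 0


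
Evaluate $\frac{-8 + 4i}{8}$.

Divisor is real, so divide each part by 8:
= -1 + (1/2)i


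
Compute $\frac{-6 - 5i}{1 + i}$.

Multiply numerator and denominator by conjugate (1 - i):
= (-6 - 5i)(1 - i) / (1^2 + 1^2)
= (-11 + i) / 2
= -11/2 + (1/2)i


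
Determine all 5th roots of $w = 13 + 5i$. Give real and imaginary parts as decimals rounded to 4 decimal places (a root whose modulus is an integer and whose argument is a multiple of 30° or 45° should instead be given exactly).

|w| = sqrt(194) ≈ 13.928388, arg(w) ≈ 21.037511°
Root modulus = sqrt(194)^(1/5) ≈ 1.693480
Root arguments: θ_k = (arg(w) + 360°k)/5 for k = 0, 1, ..., 4
Compute each root as (root modulus)(cos θ_k + i sin θ_k) using full-precision intermediates, then round to 4 decimal places.
Roots: 1.6889 + 0.1242i, 0.4037 + 1.6446i, -1.4394 + 0.8922i, -1.2933 - 1.0932i, 0.6401 - 1.5679i


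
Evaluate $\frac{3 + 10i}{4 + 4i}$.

Multiply numerator and denominator by conjugate (4 - 4i):
= (3 + 10i)(4 - 4i) / (4^2 + 4^2)
= (52 + 28i) / 32
Divide through by 4: (13 + 7i) / 8
= 13/8 + (7/8)i


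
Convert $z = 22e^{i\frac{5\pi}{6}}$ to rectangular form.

a = r cos θ = 22 * -sqrt(3)/2 = -11*sqrt(3)
b = r sin θ = 22 * 1/2 = 11
z = -11*sqrt(3) + 11i


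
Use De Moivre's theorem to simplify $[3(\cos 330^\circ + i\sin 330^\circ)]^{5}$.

By De Moivre: z^n = r^n(cos(nθ) + i sin(nθ))
= 3^5(cos(5*330°) + i sin(5*330°))
= 243(cos 210° + i sin 210°)
= -243*sqrt(3)/2 - (243/2)i


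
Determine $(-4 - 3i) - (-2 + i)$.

(-4 - (-2)) + (-3 - 1)i = -2 - 4i


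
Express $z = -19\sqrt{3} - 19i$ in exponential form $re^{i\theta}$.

r = |z| = sqrt((-19*sqrt(3))^2 + (-19)^2) = sqrt(1083 + 361) = sqrt(1444) = 38
θ = arctan(b/a) = arctan(-19/-32.909) (quadrant-adjusted) = -150° = -5π/6
z = 38e^(-i*5π/6)


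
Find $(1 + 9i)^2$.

(a + bi)^2 = a^2 - b^2 + 2abi
= 1^2 - 9^2 + 2*1*9i
= -80 + 18i


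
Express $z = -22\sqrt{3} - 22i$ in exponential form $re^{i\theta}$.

r = |z| = sqrt((-22*sqrt(3))^2 + (-22)^2) = sqrt(1452 + 484) = sqrt(1936) = 44
θ = arctan(b/a) = arctan(-22/-38.1051) (quadrant-adjusted) = 210° = 7π/6
z = 44e^(i*7π/6)


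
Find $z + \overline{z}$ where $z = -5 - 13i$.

z + conjugate(z) = (a + bi) + (a - bi) = 2a
= 2 * (-5) = -10


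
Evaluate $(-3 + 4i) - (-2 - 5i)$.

(-3 - (-2)) + (4 - (-5))i = -1 + 9i


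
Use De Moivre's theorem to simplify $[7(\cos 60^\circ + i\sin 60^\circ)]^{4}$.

By De Moivre: z^n = r^n(cos(nθ) + i sin(nθ))
= 7^4(cos(4*60°) + i sin(4*60°))
= 2401(cos 240° + i sin 240°)
= -2401/2 - (2401*sqrt(3)/2)i


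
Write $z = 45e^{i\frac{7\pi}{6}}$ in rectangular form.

a = r cos θ = 45 * -sqrt(3)/2 = -45*sqrt(3)/2
b = r sin θ = 45 * -1/2 = -45/2
z = -45*sqrt(3)/2 - (45/2)i


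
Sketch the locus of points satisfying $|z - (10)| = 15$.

|z - z0| = r describes a circle centered at z0 with radius r
Here z0 = 10 and r = 15
Locus: Circle centered at (10, 0) with radius 15


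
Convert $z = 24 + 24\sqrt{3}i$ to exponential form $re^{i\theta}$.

r = |z| = sqrt((24)^2 + (24*sqrt(3))^2) = sqrt(576 + 1728) = sqrt(2304) = 48
θ = arctan(b/a) = arctan(41.5692/24) (quadrant-adjusted) = 60° = π/3
z = 48e^(i*π/3)


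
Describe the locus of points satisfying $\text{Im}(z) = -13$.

Im(z) = y where z = x + yi; the equation y = -13 is satisfied by all points with that y-coordinate
Locus: Horizontal line y = -13


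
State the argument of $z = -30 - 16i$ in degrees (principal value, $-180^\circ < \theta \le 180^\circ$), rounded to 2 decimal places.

θ = arctan(b/a) = arctan(-16/-30) (quadrant-adjusted) = -151.93°


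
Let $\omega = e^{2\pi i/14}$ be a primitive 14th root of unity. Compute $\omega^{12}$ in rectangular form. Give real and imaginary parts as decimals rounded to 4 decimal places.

ω^12 = e^(2πi·12/14) = e^(i·12π/7)
= cos(12π/7) + i sin(12π/7)
= 0.6235 - 0.7818i


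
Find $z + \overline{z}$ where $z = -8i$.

z + conjugate(z) = (a + bi) + (a - bi) = 2a
= 2 * 0 = 0


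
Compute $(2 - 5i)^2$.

(a + bi)^2 = a^2 - b^2 + 2abi
= 2^2 - (-5)^2 + 2*2*(-5)i
= -21 - 20i


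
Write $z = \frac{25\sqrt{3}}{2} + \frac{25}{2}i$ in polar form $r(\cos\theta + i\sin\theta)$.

r = |z| = sqrt(a^2 + b^2) = sqrt((25*sqrt(3)/2)^2 + (25/2)^2) = sqrt(1875/4 + 625/4) = sqrt(625) = 25
θ = arctan(b/a) = arctan(12.5/21.6506) (quadrant-adjusted) = 30°
z = 25(cos 30° + i sin 30°)


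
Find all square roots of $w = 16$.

|w| = 16, arg(w) = 0°
Root modulus = 16^(1/2) = 4
Root arguments: θ_k = (0° + 360°k)/2 for k = 0, 1, ..., 1
Roots: 4, -4


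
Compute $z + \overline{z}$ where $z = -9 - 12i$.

z + conjugate(z) = (a + bi) + (a - bi) = 2a
= 2 * (-9) = -18


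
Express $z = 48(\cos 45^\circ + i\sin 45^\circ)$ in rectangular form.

a = r cos θ = 48 * sqrt(2)/2 = 24*sqrt(2)
b = r sin θ = 48 * sqrt(2)/2 = 24*sqrt(2)
z = 24*sqrt(2) + 24*sqrt(2)i


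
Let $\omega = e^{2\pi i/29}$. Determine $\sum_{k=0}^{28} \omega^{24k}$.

Let ζ = ω^24 = e^(2πi·24/29). Since 29 ∤ 24, ζ ≠ 1.
Sum = Σ_{k=0}^{28} ζ^k = (ζ^29 - 1)/(ζ - 1) = (ω^{24·29} - 1)/(ζ - 1) = (1 - 1)/(ζ - 1) = 0


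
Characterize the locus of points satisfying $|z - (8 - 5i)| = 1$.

|z - z0| = r describes a circle centered at z0 with radius r
Here z0 = 8 - 5i and r = 1
Locus: Circle centered at (8, -5) with radius 1


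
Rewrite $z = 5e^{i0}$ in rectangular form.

a = r cos θ = 5 * 1 = 5
b = r sin θ = 5 * 0 = 0
z = 5


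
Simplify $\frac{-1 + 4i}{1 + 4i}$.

Multiply numerator and denominator by conjugate (1 - 4i):
= (-1 + 4i)(1 - 4i) / (1^2 + 4^2)
= (15 + 8i) / 17
= 15/17 + (8/17)i


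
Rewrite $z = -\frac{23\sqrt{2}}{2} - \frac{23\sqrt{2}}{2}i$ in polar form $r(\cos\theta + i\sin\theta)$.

r = |z| = sqrt(a^2 + b^2) = sqrt((-23*sqrt(2)/2)^2 + (-23*sqrt(2)/2)^2) = sqrt(529/2 + 529/2) = sqrt(529) = 23
θ = arctan(b/a) = arctan(-16.2635/-16.2635) (quadrant-adjusted) = 225°
z = 23(cos 225° + i sin 225°)


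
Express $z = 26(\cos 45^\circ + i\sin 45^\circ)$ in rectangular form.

a = r cos θ = 26 * sqrt(2)/2 = 13*sqrt(2)
b = r sin θ = 26 * sqrt(2)/2 = 13*sqrt(2)
z = 13*sqrt(2) + 13*sqrt(2)i


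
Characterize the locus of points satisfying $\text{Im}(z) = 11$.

Im(z) = y where z = x + yi; the equation y = 11 is satisfied by all points with that y-coordinate
Locus: Horizontal line y = 11


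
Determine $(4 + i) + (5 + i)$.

(4 + 5) + (1 + 1)i = 9 + 2i


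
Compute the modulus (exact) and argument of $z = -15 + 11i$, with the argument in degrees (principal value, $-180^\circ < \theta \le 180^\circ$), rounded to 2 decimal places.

|z| = sqrt((-15)^2 + 11^2) = sqrt(346)
arg(z) = arctan(b/a) = arctan(11/-15) (quadrant-adjusted) = 143.75°


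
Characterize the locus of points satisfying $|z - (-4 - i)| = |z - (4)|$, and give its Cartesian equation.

|z - z1| = |z - z2| means z is equidistant from z1 and z2,
i.e. the perpendicular bisector of the segment from (-4, -1) to (4, 0) (midpoint (0, -1/2)).
With z = x + yi, square both sides:
(x - (-4))^2 + (y - (-1))^2 = (x - 4)^2 + (y - 0)^2
The x^2 and y^2 terms cancel: 16x + 2y = 16 - 17 = -1
Simplify: 16x + 2y = -1
Locus: Perpendicular bisector of the segment from (-4, -1) to (4, 0): the line 16x + 2y = -1


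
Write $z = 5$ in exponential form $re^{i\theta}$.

r = |z| = sqrt((5)^2 + (0)^2) = sqrt(25 + 0) = sqrt(25) = 5
b = 0 and a > 0, so z lies on the positive real axis: θ = 0
z = 5e^(i*0) = 5


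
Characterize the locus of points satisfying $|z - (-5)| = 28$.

|z - z0| = r describes a circle centered at z0 with radius r
Here z0 = -5 and r = 28
Locus: Circle centered at (-5, 0) with radius 28


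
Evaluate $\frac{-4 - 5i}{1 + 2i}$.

Multiply numerator and denominator by conjugate (1 - 2i):
= (-4 - 5i)(1 - 2i) / (1^2 + 2^2)
= (-14 + 3i) / 5
= -14/5 + (3/5)i


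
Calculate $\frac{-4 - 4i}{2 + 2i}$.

Multiply numerator and denominator by conjugate (2 - 2i):
= (-4 - 4i)(2 - 2i) / (2^2 + 2^2)
= (-16) / 8
= -2


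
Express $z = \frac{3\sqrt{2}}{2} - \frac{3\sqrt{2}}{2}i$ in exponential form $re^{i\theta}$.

r = |z| = sqrt((3*sqrt(2)/2)^2 + (-3*sqrt(2)/2)^2) = sqrt(9/2 + 9/2) = sqrt(9) = 3
θ = arctan(b/a) = arctan(-2.1213/2.1213) (quadrant-adjusted) = -45° = -π/4
z = 3e^(-i*π/4)


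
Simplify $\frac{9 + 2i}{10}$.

Divisor is real, so divide each part by 10:
= 9/10 + (1/5)i


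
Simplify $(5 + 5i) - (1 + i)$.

(5 - 1) + (5 - 1)i = 4 + 4i


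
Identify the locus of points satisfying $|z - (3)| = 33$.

|z - z0| = r describes a circle centered at z0 with radius r
Here z0 = 3 and r = 33
Locus: Circle centered at (3, 0) with radius 33


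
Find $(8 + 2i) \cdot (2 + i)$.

(a1*a2 - b1*b2) + (a1*b2 + b1*a2)i
= (16 - 2) + (8 + 4)i
= 14 + 12i


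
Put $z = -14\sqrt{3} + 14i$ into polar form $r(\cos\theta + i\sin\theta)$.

r = |z| = sqrt(a^2 + b^2) = sqrt((-14*sqrt(3))^2 + (14)^2) = sqrt(588 + 196) = sqrt(784) = 28
θ = arctan(b/a) = arctan(14/-24.2487) (quadrant-adjusted) = 150°
z = 28(cos 150° + i sin 150°)


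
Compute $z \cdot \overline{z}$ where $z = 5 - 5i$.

z * conjugate(z) = |z|^2 = a^2 + b^2
= 5^2 + (-5)^2 = 50


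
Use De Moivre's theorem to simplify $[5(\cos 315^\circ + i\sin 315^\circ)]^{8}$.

By De Moivre: z^n = r^n(cos(nθ) + i sin(nθ))
= 5^8(cos(8*315°) + i sin(8*315°))
= 390625(cos 0° + i sin 0°)
= 390625


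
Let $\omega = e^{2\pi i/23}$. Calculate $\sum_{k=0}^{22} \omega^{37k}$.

Let ζ = ω^37 = e^(2πi·37/23). Since 23 ∤ 37, ζ ≠ 1.
Sum = Σ_{k=0}^{22} ζ^k = (ζ^23 - 1)/(ζ - 1) = (ω^{37·23} - 1)/(ζ - 1) = (1 - 1)/(ζ - 1) = 0


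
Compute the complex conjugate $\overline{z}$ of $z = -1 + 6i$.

If z = a + bi, then conjugate(z) = a - bi
conjugate(-1 + 6i) = -1 - 6i


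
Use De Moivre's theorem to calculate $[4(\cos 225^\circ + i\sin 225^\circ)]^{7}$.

By De Moivre: z^n = r^n(cos(nθ) + i sin(nθ))
= 4^7(cos(7*225°) + i sin(7*225°))
= 16384(cos 135° + i sin 135°)
= -8192*sqrt(2) + 8192*sqrt(2)i


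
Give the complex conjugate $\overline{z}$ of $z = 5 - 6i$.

If z = a + bi, then conjugate(z) = a - bi
conjugate(5 - 6i) = 5 + 6i


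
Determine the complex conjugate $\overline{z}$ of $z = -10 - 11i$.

If z = a + bi, then conjugate(z) = a - bi
conjugate(-10 - 11i) = -10 + 11i


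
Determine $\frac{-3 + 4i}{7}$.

Divisor is real, so divide each part by 7:
= -3/7 + (4/7)i


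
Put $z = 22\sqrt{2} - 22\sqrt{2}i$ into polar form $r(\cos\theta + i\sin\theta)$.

r = |z| = sqrt(a^2 + b^2) = sqrt((22*sqrt(2))^2 + (-22*sqrt(2))^2) = sqrt(968 + 968) = sqrt(1936) = 44
θ = arctan(b/a) = arctan(-31.1127/31.1127) (quadrant-adjusted) = 315°
z = 44(cos 315° + i sin 315°)


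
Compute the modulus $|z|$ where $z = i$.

|z| = sqrt(a^2 + b^2) = sqrt(0^2 + 1^2) = sqrt(1) = 1


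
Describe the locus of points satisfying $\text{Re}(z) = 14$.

Re(z) = x where z = x + yi; the equation x = 14 is satisfied by all points with that x-coordinate
Locus: Vertical line x = 14


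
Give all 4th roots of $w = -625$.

|w| = 625, arg(w) = 180°
Root modulus = 625^(1/4) = 5
Root arguments: θ_k = (180° + 360°k)/4 for k = 0, 1, ..., 3
Roots: 5*sqrt(2)/2 + (5*sqrt(2)/2)i, -5*sqrt(2)/2 + (5*sqrt(2)/2)i, -5*sqrt(2)/2 - (5*sqrt(2)/2)i, 5*sqrt(2)/2 - (5*sqrt(2)/2)i


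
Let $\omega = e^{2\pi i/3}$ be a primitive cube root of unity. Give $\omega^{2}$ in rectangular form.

ω^2 = e^(2πi·2/3) = e^(i·4π/3)
= cos(4π/3) + i sin(4π/3)
= -1/2 - (sqrt(3)/2)i


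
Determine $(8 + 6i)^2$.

(a + bi)^2 = a^2 - b^2 + 2abi
= 8^2 - 6^2 + 2*8*6i
= 28 + 96i


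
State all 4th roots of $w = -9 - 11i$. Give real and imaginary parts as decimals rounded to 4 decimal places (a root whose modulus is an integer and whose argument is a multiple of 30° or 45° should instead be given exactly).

|w| = sqrt(202) ≈ 14.212670, arg(w) ≈ 230.710593°
Root modulus = sqrt(202)^(1/4) ≈ 1.941641
Root arguments: θ_k = (arg(w) + 360°k)/4 for k = 0, 1, ..., 3
Compute each root as (root modulus)(cos θ_k + i sin θ_k) using full-precision intermediates, then round to 4 decimal places.
Roots: 1.0382 + 1.6408i, -1.6408 + 1.0382i, -1.0382 - 1.6408i, 1.6408 - 1.0382i


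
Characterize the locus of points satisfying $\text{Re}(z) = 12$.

Re(z) = x where z = x + yi; the equation x = 12 is satisfied by all points with that x-coordinate
Locus: Vertical line x = 12


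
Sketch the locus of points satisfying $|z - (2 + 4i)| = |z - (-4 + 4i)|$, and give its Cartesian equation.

|z - z1| = |z - z2| means z is equidistant from z1 and z2,
i.e. the perpendicular bisector of the segment from (2, 4) to (-4, 4) (midpoint (-1, 4)).
With z = x + yi, square both sides:
(x - 2)^2 + (y - 4)^2 = (x - (-4))^2 + (y - 4)^2
The x^2 and y^2 terms cancel: -12x + 0y = 32 - 20 = 12
Simplify: x = -1
Locus: Perpendicular bisector of the segment from (2, 4) to (-4, 4): the line x = -1


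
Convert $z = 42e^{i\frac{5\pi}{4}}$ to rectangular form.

a = r cos θ = 42 * -sqrt(2)/2 = -21*sqrt(2)
b = r sin θ = 42 * -sqrt(2)/2 = -21*sqrt(2)
z = -21*sqrt(2) - 21*sqrt(2)i


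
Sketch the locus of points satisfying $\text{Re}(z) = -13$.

Re(z) = x where z = x + yi; the equation x = -13 is satisfied by all points with that x-coordinate
Locus: Vertical line x = -13


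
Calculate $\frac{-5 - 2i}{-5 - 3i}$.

Multiply numerator and denominator by conjugate (-5 + 3i):
= (-5 - 2i)(-5 + 3i) / ((-5)^2 + (-3)^2)
= (31 - 5i) / 34
= 31/34 - (5/34)i


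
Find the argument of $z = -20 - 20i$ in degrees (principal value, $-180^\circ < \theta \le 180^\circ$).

θ = arctan(b/a) = arctan(-20/-20) (quadrant-adjusted) = -135°


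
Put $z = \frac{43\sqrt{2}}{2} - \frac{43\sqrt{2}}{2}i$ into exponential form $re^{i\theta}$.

r = |z| = sqrt((43*sqrt(2)/2)^2 + (-43*sqrt(2)/2)^2) = sqrt(1849/2 + 1849/2) = sqrt(1849) = 43
θ = arctan(b/a) = arctan(-30.4056/30.4056) (quadrant-adjusted) = -45° = -π/4
z = 43e^(-i*π/4)


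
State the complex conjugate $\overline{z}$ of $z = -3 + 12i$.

If z = a + bi, then conjugate(z) = a - bi
conjugate(-3 + 12i) = -3 - 12i


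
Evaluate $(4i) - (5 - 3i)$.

(0 - 5) + (4 - (-3))i = -5 + 7i


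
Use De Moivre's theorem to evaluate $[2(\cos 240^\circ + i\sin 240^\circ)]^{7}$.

By De Moivre: z^n = r^n(cos(nθ) + i sin(nθ))
= 2^7(cos(7*240°) + i sin(7*240°))
= 128(cos 240° + i sin 240°)
= -64 - 64*sqrt(3)i


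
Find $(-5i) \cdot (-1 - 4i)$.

(a1*a2 - b1*b2) + (a1*b2 + b1*a2)i
= (0 - 20) + (0 + 5)i
= -20 + 5i


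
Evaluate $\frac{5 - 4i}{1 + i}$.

Multiply numerator and denominator by conjugate (1 - i):
= (5 - 4i)(1 - i) / (1^2 + 1^2)
= (1 - 9i) / 2
= 1/2 - (9/2)i


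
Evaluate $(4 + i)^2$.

(a + bi)^2 = a^2 - b^2 + 2abi
= 4^2 - 1^2 + 2*4*1i
= 15 + 8i


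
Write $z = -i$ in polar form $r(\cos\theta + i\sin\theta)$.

r = |z| = sqrt(a^2 + b^2) = sqrt((0)^2 + (-1)^2) = sqrt(0 + 1) = sqrt(1) = 1
a = 0 and b < 0, so z lies on the negative imaginary axis: θ = 270°
z = 1(cos 270° + i sin 270°)


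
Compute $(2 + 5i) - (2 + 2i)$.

(2 - 2) + (5 - 2)i = 3i


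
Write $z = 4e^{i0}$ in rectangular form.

a = r cos θ = 4 * 1 = 4
b = r sin θ = 4 * 0 = 0
z = 4


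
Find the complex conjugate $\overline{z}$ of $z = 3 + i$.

If z = a + bi, then conjugate(z) = a - bi
conjugate(3 + i) = 3 - i


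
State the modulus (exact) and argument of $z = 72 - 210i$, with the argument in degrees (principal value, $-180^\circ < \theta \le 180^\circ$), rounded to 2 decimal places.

|z| = sqrt(72^2 + (-210)^2) = 222
arg(z) = arctan(b/a) = arctan(-210/72) (quadrant-adjusted) = -71.08°


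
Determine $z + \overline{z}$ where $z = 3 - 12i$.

z + conjugate(z) = (a + bi) + (a - bi) = 2a
= 2 * 3 = 6


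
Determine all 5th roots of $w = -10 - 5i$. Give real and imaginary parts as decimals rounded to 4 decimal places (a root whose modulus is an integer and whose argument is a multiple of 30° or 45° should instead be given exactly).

|w| = sqrt(125) ≈ 11.180340, arg(w) ≈ 206.565051°
Root modulus = sqrt(125)^(1/5) ≈ 1.620657
Root arguments: θ_k = (arg(w) + 360°k)/5 for k = 0, 1, ..., 4
Compute each root as (root modulus)(cos θ_k + i sin θ_k) using full-precision intermediates, then round to 4 decimal places.
Roots: 1.2173 + 1.0699i, -0.6414 + 1.4883i, -1.6137 - 0.1501i, -0.3559 - 1.5811i, 1.3937 - 0.8271i


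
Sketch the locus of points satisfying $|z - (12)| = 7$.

|z - z0| = r describes a circle centered at z0 with radius r
Here z0 = 12 and r = 7
Locus: Circle centered at (12, 0) with radius 7


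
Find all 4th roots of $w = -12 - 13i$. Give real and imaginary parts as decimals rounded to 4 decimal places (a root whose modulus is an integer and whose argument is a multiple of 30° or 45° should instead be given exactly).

|w| = sqrt(313) ≈ 17.691806, arg(w) ≈ 227.290610°
Root modulus = sqrt(313)^(1/4) ≈ 2.050893
Root arguments: θ_k = (arg(w) + 360°k)/4 for k = 0, 1, ..., 3
Compute each root as (root modulus)(cos θ_k + i sin θ_k) using full-precision intermediates, then round to 4 decimal places.
Roots: 1.1223 + 1.7166i, -1.7166 + 1.1223i, -1.1223 - 1.7166i, 1.7166 - 1.1223i


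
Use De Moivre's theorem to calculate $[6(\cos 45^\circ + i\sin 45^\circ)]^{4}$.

By De Moivre: z^n = r^n(cos(nθ) + i sin(nθ))
= 6^4(cos(4*45°) + i sin(4*45°))
= 1296(cos 180° + i sin 180°)
= -1296


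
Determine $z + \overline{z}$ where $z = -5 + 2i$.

z + conjugate(z) = (a + bi) + (a - bi) = 2a
= 2 * (-5) = -10


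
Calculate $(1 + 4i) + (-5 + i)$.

(1 + (-5)) + (4 + 1)i = -4 + 5i


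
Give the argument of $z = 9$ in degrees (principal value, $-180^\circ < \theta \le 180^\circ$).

b = 0 and a > 0, so z lies on the positive real axis: θ = 0°


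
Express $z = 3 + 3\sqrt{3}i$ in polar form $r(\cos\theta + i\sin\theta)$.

r = |z| = sqrt(a^2 + b^2) = sqrt((3)^2 + (3*sqrt(3))^2) = sqrt(9 + 27) = sqrt(36) = 6
θ = arctan(b/a) = arctan(5.1962/3) (quadrant-adjusted) = 60°
z = 6(cos 60° + i sin 60°)


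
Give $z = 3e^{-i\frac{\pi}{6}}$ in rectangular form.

a = r cos θ = 3 * sqrt(3)/2 = 3*sqrt(3)/2
b = r sin θ = 3 * -1/2 = -3/2
z = 3*sqrt(3)/2 - (3/2)i


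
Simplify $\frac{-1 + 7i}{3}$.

Divisor is real, so divide each part by 3:
= -1/3 + (7/3)i


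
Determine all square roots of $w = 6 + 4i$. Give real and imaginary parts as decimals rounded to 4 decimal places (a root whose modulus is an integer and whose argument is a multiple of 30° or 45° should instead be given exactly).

|w| = sqrt(52) ≈ 7.211103, arg(w) ≈ 33.690068°
Root modulus = sqrt(52)^(1/2) ≈ 2.685350
Root arguments: θ_k = (arg(w) + 360°k)/2 for k = 0, 1, ..., 1
Compute each root as (root modulus)(cos θ_k + i sin θ_k) using full-precision intermediates, then round to 4 decimal places.
Roots: 2.5701 + 0.7782i, -2.5701 - 0.7782i


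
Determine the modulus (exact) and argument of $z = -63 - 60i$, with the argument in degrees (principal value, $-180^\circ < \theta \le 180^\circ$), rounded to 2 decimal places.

|z| = sqrt((-63)^2 + (-60)^2) = 87
arg(z) = arctan(b/a) = arctan(-60/-63) (quadrant-adjusted) = -136.40°


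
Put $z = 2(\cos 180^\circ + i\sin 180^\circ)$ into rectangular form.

a = r cos θ = 2 * -1 = -2
b = r sin θ = 2 * 0 = 0
z = -2


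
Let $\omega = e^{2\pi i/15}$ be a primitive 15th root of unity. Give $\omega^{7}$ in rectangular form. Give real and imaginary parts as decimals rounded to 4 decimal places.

ω^7 = e^(2πi·7/15) = e^(i·14π/15)
= cos(14π/15) + i sin(14π/15)
= -0.9781 + 0.2079i


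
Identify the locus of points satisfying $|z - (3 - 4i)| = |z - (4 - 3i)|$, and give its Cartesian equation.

|z - z1| = |z - z2| means z is equidistant from z1 and z2,
i.e. the perpendicular bisector of the segment from (3, -4) to (4, -3) (midpoint (7/2, -7/2)).
With z = x + yi, square both sides:
(x - 3)^2 + (y - (-4))^2 = (x - 4)^2 + (y - (-3))^2
The x^2 and y^2 terms cancel: 2x + 2y = 25 - 25 = 0
Simplify: x + y = 0
Locus: Perpendicular bisector of the segment from (3, -4) to (4, -3): the line x + y = 0
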